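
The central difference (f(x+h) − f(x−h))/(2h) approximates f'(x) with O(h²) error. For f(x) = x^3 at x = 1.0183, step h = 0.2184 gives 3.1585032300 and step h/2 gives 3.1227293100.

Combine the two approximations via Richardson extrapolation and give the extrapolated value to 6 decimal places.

r = 2: numerator weight 4, denominator 3.
2^2·A(h/2) = 12.4909172400; minus A(h) gives 9.3324140100.
Divide by 2^2 − 1 = 3.
R = 9.3324140100/3 = 3.1108046700
Shift from A(h/2): −0.0119246400.

3.110805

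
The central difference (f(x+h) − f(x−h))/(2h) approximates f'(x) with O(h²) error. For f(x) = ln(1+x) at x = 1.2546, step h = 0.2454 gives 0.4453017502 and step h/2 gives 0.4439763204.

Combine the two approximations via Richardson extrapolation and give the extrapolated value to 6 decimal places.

r = 2: numerator weight 4, denominator 3.
2^2 × A(h/2) = 1.7759052816; minus A(h) gives 1.3306035314.
(4 × 0.4439763204 − 0.4453017502)/(4 − 1) = 0.4435345105
Shift from A(h/2): −0.0004418099.

0.443535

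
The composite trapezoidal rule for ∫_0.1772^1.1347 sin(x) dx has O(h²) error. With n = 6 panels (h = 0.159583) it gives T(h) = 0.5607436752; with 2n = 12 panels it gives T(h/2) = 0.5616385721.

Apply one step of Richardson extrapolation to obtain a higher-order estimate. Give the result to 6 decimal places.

0.561937

r = 2, so 2^r = 4.
A(h/2) − A(h) = 0.5616385721 − 0.5607436752 = 0.0008948969
Correction (A(h/2) − A(h))/(4 − 1) = 0.0008948969/3 = 0.0002982990
R = 0.5616385721 + 0.0002982990 = 0.5619368711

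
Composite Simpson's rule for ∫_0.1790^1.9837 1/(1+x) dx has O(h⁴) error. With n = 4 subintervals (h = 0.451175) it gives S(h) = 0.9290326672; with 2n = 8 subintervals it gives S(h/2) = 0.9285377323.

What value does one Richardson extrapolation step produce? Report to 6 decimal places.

With r = 4 the leading error scales as h^4, so the weight is 2^4 = 16.
16·0.9285377323 − 0.9290326672 = 13.9275710496
Denominator 16 − 1 = 15.
Extrapolated: 13.9275710496 / 15 = 0.9285047366

0.928505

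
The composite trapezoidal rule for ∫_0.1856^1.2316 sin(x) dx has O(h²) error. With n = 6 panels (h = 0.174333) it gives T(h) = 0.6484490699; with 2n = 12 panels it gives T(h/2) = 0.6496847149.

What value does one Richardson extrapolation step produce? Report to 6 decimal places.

0.650097

Order 2 gives 2^r = 4 and 2^r − 1 = 3.
4×0.6496847149 = 2.5987388596; subtract 0.6484490699 → 1.9502897897
Divide by 2^2 − 1 = 3.
1.9502897897 ÷ 3 = 0.6500965966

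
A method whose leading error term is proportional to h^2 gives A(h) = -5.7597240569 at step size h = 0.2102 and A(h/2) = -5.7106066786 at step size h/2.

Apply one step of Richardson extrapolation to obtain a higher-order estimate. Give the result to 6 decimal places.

-5.694234

Method order is 2; weight 2^2 = 4.
4×(-5.7106066786) − (-5.7597240569) = -17.0827026575
Extrapolated: (-17.0827026575) / 3 = -5.6942342192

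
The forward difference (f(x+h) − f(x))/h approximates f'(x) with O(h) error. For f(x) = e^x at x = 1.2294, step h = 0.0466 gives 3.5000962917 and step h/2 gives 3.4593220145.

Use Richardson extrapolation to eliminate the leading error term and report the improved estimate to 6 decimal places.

3.418548

The method has order 1: 2^1 = 2.
Top: 2(3.4593220145) − (3.5000962917) = 3.4185477373
Denominator 2 − 1 = 1.
R = 3.4185477373/1 = 3.4185477373
Shift from A(h/2): −0.0407742772.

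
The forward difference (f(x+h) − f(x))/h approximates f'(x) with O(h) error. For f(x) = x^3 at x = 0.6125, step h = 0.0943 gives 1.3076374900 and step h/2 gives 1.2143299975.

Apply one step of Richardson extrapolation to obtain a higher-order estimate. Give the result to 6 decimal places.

1.121023

Order 1 gives 2^r = 2 and 2^r − 1 = 1.
2 × 1.2143299975 = 2.4286599950; subtract 1.3076374900 → 1.1210225050
(2 × 1.2143299975 − 1.3076374900)/(2 − 1) = 1.1210225050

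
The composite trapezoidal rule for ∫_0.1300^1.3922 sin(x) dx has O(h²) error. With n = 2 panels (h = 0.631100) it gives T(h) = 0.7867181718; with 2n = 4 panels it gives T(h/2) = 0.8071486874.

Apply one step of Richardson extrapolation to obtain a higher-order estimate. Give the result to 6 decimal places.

The method has order 2: 2^2 = 4.
Difference of the inputs: 0.8071486874 − 0.7867181718 = 0.0204305156
Correction (A(h/2) − A(h))/(4 − 1) = 0.0204305156/3 = 0.0068101719
R = 0.8071486874 + 0.0068101719 = 0.8139588593

0.813959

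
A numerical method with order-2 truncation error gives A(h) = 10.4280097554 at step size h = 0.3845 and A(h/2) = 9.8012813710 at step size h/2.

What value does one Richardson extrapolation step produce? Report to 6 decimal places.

9.592372

With r = 2 the leading error scales as h^2, so the weight is 2^2 = 4.
4×9.8012813710 = 39.2051254840; subtract 10.4280097554 → 28.7771157286
Denominator 4 − 1 = 3.
So the Richardson estimate is 9.5923719095.
Shift from A(h/2): −0.2089094615.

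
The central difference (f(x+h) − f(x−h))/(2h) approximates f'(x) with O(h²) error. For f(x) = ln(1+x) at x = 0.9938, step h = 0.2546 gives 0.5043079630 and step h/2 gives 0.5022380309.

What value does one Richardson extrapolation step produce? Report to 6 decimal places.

0.501548

Leading term ∝ h^2; use weight 4 = 2^2.
Numerator 4*A(h/2) − A(h) = 4*0.5022380309 − 0.5043079630 = 1.5046441606
Divide by 2^2 − 1 = 3.
(4*0.5022380309 − 0.5043079630)/(4 − 1) = 0.5015480535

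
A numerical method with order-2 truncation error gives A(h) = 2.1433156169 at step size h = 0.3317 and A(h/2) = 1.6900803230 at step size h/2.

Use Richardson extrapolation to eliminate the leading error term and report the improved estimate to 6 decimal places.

r = 2: numerator weight 4, denominator 3.
4 × 1.6900803230 = 6.7603212920; 6.7603212920 − 2.1433156169 = 4.6170056751
(4 × 1.6900803230 − 2.1433156169)/(4 − 1) = 1.5390018917
Shift from A(h/2): −0.1510784313.

1.539002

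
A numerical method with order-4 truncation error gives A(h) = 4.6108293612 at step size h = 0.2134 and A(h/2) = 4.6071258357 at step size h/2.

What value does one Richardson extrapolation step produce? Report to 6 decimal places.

4.606879

The method has order 4: 2^4 = 16.
2^4·A(h/2) = 73.7140133712; minus A(h) gives 69.1031840100.
R = 69.1031840100/15 = 4.6068789340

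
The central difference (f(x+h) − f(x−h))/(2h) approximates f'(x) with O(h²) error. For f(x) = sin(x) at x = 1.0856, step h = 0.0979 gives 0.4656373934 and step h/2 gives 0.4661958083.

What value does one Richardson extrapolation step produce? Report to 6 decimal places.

The method has order 2: 2^2 = 4.
4 × 0.4661958083 = 1.8647832332; 1.8647832332 − 0.4656373934 = 1.3991458398
Denominator 4 − 1 = 3.
So the Richardson estimate is 0.4663819466.
Shift from A(h/2): +0.0001861383.

0.466382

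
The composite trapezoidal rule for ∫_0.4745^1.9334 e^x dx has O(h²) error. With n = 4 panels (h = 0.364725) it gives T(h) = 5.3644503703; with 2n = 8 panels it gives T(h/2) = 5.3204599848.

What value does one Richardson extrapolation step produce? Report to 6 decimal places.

5.305797

With r = 2 the leading error scales as h^2, so the weight is 2^2 = 4.
4×5.3204599848 = 21.2818399392; subtract 5.3644503703 → 15.9173895689
(4×5.3204599848 − 5.3644503703)/(4 − 1) = 5.3057965230
Gap between inputs: 4.399e-02; correction applied: −0.0146634618.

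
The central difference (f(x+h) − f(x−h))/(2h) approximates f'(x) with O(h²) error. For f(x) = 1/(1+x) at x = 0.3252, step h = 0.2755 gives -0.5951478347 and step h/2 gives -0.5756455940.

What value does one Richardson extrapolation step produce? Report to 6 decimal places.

-0.569145

The method has order 2: 2^2 = 4.
2^2·A(h/2) = -2.3025823760; minus A(h) gives -1.7074345413.
Denominator 4 − 1 = 3.
(-1.7074345413) ÷ 3 = -0.5691448471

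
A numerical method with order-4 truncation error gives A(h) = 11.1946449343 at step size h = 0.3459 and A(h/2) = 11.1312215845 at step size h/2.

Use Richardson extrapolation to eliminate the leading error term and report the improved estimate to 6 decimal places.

11.126993

The method has order 4: 2^4 = 16.
2^4·A(h/2) = 178.0995453520; minus A(h) gives 166.9049004177.
Divide by 2^4 − 1 = 15.
Extrapolated: 166.9049004177 / 15 = 11.1269933612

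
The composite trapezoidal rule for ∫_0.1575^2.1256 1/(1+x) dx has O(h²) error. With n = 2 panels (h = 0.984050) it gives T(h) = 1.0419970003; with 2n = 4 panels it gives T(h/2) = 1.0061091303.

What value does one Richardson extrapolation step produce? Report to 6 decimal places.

Order 2 gives 2^r = 4 and 2^r − 1 = 3.
Numerator 4×A(h/2) − A(h) = 4×1.0061091303 − 1.0419970003 = 2.9824395209
2.9824395209 ÷ 3 = 0.9941465070
Correction |R − A(h/2)| = 1.196e-02; gap |A(h/2) − A(h)| = 3.589e-02.

0.994147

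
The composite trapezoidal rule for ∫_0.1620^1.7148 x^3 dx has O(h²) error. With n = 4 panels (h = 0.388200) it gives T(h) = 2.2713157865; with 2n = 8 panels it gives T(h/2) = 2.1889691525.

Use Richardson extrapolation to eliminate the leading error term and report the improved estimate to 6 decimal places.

2.161520

The method has order 2: 2^2 = 4.
4*2.1889691525 − 2.2713157865 = 6.4845608235
Extrapolated: 6.4845608235 / 3 = 2.1615202745
Shift from A(h/2): −0.0274488780.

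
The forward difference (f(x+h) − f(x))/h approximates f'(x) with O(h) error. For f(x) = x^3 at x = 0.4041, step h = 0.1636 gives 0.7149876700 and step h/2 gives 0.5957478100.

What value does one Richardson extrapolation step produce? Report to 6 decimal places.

0.476508

r = 1, so 2^r = 2.
2 × 0.5957478100 = 1.1914956200; 1.1914956200 − 0.7149876700 = 0.4765079500
Denominator 2 − 1 = 1.
Result: 0.4765079500
Shift from A(h/2): −0.1192398600.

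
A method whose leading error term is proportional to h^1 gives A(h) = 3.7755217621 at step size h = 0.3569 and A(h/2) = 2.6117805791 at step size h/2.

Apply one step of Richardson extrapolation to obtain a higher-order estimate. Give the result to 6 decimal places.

1.448039

The method has order 1: 2^1 = 2.
Difference of the inputs: 2.6117805791 − 3.7755217621 = -1.1637411830
Correction (A(h/2) − A(h))/(2 − 1) = (-1.1637411830)/1 = -1.1637411830
R = A(h/2) + (A(h/2) − A(h))/1 = 2.6117805791 − 1.1637411830 = 1.4480393961
Gap between inputs: 1.164e+00; correction applied: −1.1637411830.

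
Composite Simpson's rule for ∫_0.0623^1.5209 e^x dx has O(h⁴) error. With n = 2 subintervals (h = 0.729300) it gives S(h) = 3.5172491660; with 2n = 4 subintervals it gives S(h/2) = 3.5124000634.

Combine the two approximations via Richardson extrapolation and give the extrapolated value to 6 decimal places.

Order 4 gives 2^r = 16 and 2^r − 1 = 15.
Top: 16(3.5124000634) − (3.5172491660) = 52.6811518484
Divide by 2^4 − 1 = 15.
(16×3.5124000634 − 3.5172491660)/(16 − 1) = 3.5120767899

3.512077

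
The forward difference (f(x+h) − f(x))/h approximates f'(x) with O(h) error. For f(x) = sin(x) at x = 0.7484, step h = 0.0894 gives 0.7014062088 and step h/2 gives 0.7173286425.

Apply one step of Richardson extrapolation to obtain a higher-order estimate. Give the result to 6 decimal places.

0.733251

Leading term ∝ h^1; use weight 2 = 2^1.
Numerator 2 × A(h/2) − A(h) = 2 × 0.7173286425 − 0.7014062088 = 0.7332510762
Divide by 2^1 − 1 = 1.
(2 × 0.7173286425 − 0.7014062088)/(2 − 1) = 0.7332510762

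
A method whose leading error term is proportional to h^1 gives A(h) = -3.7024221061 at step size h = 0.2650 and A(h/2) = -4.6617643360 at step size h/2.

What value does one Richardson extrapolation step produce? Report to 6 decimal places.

Error is O(h^1); halving h shrinks it by 2^1 = 2.
2^1·A(h/2) = -9.3235286720; minus A(h) gives -5.6211065659.
(-5.6211065659) ÷ 1 = -5.6211065659

-5.621107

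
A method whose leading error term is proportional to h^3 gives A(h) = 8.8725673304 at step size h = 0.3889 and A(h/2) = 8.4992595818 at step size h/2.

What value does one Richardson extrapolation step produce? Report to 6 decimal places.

Leading term ∝ h^3; use weight 8 = 2^3.
Numerator 8*A(h/2) − A(h) = 8*8.4992595818 − 8.8725673304 = 59.1215093240
(8*8.4992595818 − 8.8725673304)/(8 − 1) = 8.4459299034
Gap between inputs: 3.733e-01; correction applied: −0.0533296784.

8.445930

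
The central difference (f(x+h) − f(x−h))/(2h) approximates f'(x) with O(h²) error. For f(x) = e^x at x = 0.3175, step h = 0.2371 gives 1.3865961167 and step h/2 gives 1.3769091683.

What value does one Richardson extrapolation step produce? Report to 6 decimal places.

1.373680

The method has order 2: 2^2 = 4.
4 × 1.3769091683 = 5.5076366732; 5.5076366732 − 1.3865961167 = 4.1210405565
Extrapolated: 4.1210405565 / 3 = 1.3736801855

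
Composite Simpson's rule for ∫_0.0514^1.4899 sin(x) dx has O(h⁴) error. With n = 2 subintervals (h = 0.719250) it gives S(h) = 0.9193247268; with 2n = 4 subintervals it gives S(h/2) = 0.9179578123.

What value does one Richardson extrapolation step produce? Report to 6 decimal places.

0.917867

The method has order 4: 2^4 = 16.
16×0.9179578123 = 14.6873249968; subtract 0.9193247268 → 13.7680002700
Denominator 16 − 1 = 15.
13.7680002700 ÷ 15 = 0.9178666847
Gap between inputs: 1.367e-03; correction applied: −0.0000911276.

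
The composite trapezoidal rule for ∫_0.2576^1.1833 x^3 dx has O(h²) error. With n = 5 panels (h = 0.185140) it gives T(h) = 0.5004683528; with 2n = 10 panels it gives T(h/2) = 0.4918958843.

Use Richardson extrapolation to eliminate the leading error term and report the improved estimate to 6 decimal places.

Order 2 gives 2^r = 4 and 2^r − 1 = 3.
A(h/2) − A(h) = 0.4918958843 − 0.5004683528 = -0.0085724685
Correction (A(h/2) − A(h))/(4 − 1) = (-0.0085724685)/3 = -0.0028574895
R = A(h/2) + (A(h/2) − A(h))/3 = 0.4918958843 − 0.0028574895 = 0.4890383948

0.489038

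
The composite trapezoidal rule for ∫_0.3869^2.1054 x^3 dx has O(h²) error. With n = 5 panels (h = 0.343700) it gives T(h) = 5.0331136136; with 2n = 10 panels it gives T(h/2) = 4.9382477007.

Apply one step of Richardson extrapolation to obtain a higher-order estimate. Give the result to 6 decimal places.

4.906626

r = 2, so 2^r = 4.
Top: 4(4.9382477007) − (5.0331136136) = 14.7198771892
Denominator 4 − 1 = 3.
Result: 4.9066257297
Shift from A(h/2): −0.0316219710.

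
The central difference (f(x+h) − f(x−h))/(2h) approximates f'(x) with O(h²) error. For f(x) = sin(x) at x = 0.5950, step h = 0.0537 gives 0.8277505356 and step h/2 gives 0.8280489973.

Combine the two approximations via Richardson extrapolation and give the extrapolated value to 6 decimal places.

The method has order 2: 2^2 = 4.
Top: 4(0.8280489973) − (0.8277505356) = 2.4844454536
2.4844454536 ÷ 3 = 0.8281484845
Shift from A(h/2): +0.0000994872.

0.828148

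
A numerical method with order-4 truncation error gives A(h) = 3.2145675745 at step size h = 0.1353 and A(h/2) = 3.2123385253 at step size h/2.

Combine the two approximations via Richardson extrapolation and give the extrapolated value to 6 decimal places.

With r = 4 the leading error scales as h^4, so the weight is 2^4 = 16.
16*3.2123385253 = 51.3974164048; 51.3974164048 − 3.2145675745 = 48.1828488303
Extrapolated: 48.1828488303 / 15 = 3.2121899220
Correction |R − A(h/2)| = 1.486e-04; gap |A(h/2) − A(h)| = 2.229e-03.

3.212190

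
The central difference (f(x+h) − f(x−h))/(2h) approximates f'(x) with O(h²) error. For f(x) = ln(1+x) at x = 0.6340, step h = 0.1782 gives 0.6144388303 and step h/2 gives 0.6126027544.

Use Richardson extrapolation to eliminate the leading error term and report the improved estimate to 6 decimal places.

With r = 2 the leading error scales as h^2, so the weight is 2^2 = 4.
4·0.6126027544 − 0.6144388303 = 1.8359721873
Divide by 2^2 − 1 = 3.
(4·0.6126027544 − 0.6144388303)/(4 − 1) = 0.6119907291
Correction |R − A(h/2)| = 6.120e-04; gap |A(h/2) − A(h)| = 1.836e-03.

0.611991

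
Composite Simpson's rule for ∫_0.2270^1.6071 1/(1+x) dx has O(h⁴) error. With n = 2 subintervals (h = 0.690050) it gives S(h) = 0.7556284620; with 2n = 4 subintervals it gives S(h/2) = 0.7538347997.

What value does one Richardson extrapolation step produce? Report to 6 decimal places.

Method order is 4; weight 2^4 = 16.
16*0.7538347997 − 0.7556284620 = 11.3057283332
Denominator 16 − 1 = 15.
(16*0.7538347997 − 0.7556284620)/(16 − 1) = 0.7537152222
Gap between inputs: 1.794e-03; correction applied: −0.0001195775.

0.753715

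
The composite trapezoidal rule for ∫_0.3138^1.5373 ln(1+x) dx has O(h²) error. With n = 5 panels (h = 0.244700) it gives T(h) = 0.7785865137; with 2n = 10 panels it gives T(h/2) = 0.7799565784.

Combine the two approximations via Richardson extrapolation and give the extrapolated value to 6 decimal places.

Error is O(h^2); halving h shrinks it by 2^2 = 4.
A(h/2) − A(h) = 0.7799565784 − 0.7785865137 = 0.0013700647
Divide by 2^2 − 1 = 3: 0.0013700647/3 = 0.0004566882
R = A(h/2) + (A(h/2) − A(h))/3 = 0.7799565784 + 0.0004566882 = 0.7804132666

0.780413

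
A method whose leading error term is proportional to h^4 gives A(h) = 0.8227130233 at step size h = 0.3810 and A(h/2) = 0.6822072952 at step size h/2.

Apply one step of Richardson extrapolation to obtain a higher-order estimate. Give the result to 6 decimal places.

r = 4: numerator weight 16, denominator 15.
16·0.6822072952 = 10.9153167232; 10.9153167232 − 0.8227130233 = 10.0926036999
Extrapolated: 10.0926036999 / 15 = 0.6728402467

0.672840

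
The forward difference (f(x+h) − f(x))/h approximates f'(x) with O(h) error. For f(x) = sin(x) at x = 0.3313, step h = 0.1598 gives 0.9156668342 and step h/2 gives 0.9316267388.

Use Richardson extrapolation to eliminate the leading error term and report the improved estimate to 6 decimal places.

r = 1: numerator weight 2, denominator 1.
2·0.9316267388 − 0.9156668342 = 0.9475866434
Denominator 2 − 1 = 1.
Result: 0.9475866434

0.947587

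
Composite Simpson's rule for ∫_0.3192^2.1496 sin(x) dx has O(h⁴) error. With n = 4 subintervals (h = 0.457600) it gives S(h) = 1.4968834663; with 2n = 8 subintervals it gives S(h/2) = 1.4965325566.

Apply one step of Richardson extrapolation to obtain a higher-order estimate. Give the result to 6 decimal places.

1.496509

Error is O(h^4); halving h shrinks it by 2^4 = 16.
Weighted: 23.9445209056 − 1.4968834663 = 22.4476374393
R = 22.4476374393/15 = 1.4965091626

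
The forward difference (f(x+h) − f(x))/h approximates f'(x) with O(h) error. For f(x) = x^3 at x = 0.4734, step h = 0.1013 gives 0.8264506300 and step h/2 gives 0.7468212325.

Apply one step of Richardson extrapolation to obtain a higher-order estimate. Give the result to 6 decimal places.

With r = 1 the leading error scales as h^1, so the weight is 2^1 = 2.
Top: 2(0.7468212325) − (0.8264506300) = 0.6671918350
R = 0.6671918350/1 = 0.6671918350

0.667192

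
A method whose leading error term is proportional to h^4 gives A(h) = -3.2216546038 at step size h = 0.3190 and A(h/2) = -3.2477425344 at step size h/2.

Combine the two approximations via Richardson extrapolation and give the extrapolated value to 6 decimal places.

Error is O(h^4); halving h shrinks it by 2^4 = 16.
16 × (-3.2477425344) − (-3.2216546038) = -48.7422259466
(-48.7422259466) ÷ 15 = -3.2494817298
Shift from A(h/2): −0.0017391954.

-3.249482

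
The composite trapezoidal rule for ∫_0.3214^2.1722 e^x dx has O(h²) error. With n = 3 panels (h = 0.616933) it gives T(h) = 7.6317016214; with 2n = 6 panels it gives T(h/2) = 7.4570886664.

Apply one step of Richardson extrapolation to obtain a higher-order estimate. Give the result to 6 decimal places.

Leading term ∝ h^2; use weight 4 = 2^2.
4·7.4570886664 − 7.6317016214 = 22.1966530442
Divide by 2^2 − 1 = 3.
Result: 7.3988843481
Shift from A(h/2): −0.0582043183.

7.398884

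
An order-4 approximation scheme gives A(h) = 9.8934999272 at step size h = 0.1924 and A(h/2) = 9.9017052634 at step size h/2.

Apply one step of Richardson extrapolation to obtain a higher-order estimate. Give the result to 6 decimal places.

9.902252

r = 4: numerator weight 16, denominator 15.
Difference of the inputs: 9.9017052634 − 9.8934999272 = 0.0082053362
Divide by 2^4 − 1 = 15: 0.0082053362/15 = 0.0005470224
R = A(h/2) + (A(h/2) − A(h))/15 = 9.9017052634 + 0.0005470224 = 9.9022522858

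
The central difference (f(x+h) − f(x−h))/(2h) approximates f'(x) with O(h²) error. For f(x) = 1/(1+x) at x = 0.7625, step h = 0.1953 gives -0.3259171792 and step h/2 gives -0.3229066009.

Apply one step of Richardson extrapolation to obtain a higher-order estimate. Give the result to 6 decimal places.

Method order is 2; weight 2^2 = 4.
Top: 4(-0.3229066009) − (-0.3259171792) = -0.9657092244
Denominator 4 − 1 = 3.
(-0.9657092244) ÷ 3 = -0.3219030748

-0.321903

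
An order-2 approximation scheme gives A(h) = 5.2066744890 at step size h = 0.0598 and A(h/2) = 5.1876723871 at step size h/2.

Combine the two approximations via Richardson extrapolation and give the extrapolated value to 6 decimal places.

The method has order 2: 2^2 = 4.
Top: 4(5.1876723871) − (5.2066744890) = 15.5440150594
Denominator 4 − 1 = 3.
(4*5.1876723871 − 5.2066744890)/(4 − 1) = 5.1813383531
Correction |R − A(h/2)| = 6.334e-03; gap |A(h/2) − A(h)| = 1.900e-02.

5.181338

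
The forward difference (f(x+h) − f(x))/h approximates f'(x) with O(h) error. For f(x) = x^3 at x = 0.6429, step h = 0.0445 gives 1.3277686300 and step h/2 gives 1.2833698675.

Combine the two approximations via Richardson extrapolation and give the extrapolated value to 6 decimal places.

1.238971

Leading term ∝ h^1; use weight 2 = 2^1.
Numerator 2·A(h/2) − A(h) = 2·1.2833698675 − 1.3277686300 = 1.2389711050
(2·1.2833698675 − 1.3277686300)/(2 − 1) = 1.2389711050
Shift from A(h/2): −0.0443987625.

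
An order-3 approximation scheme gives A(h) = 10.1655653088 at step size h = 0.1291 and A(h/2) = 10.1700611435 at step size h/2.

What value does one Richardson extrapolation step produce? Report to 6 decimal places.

With r = 3 the leading error scales as h^3, so the weight is 2^3 = 8.
8×10.1700611435 − 10.1655653088 = 71.1949238392
Extrapolated: 71.1949238392 / 7 = 10.1707034056

10.170703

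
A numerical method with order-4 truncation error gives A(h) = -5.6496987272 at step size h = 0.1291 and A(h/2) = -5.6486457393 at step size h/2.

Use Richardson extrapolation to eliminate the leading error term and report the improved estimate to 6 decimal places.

-5.648576

Order 4 gives 2^r = 16 and 2^r − 1 = 15.
Difference of the inputs: -5.6486457393 − (-5.6496987272) = 0.0010529879
Divide by 2^4 − 1 = 15: 0.0010529879/15 = 0.0000701992
R = -5.6486457393 + 0.0000701992 = -5.6485755401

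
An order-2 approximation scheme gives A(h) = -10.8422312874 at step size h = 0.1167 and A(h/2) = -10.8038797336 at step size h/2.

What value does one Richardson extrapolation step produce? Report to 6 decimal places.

-10.791096

Method order is 2; weight 2^2 = 4.
A(h/2) − A(h) = -10.8038797336 − (-10.8422312874) = 0.0383515538
Correction (A(h/2) − A(h))/(4 − 1) = 0.0383515538/3 = 0.0127838513
R = A(h/2) + (A(h/2) − A(h))/3 = -10.8038797336 + 0.0127838513 = -10.7910958823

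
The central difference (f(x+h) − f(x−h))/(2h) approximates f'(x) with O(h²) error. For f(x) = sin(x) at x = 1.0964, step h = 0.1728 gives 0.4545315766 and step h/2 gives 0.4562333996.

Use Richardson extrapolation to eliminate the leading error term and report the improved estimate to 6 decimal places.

0.456801

The method has order 2: 2^2 = 4.
4×0.4562333996 = 1.8249335984; subtract 0.4545315766 → 1.3704020218
Divide by 2^2 − 1 = 3.
Result: 0.4568006739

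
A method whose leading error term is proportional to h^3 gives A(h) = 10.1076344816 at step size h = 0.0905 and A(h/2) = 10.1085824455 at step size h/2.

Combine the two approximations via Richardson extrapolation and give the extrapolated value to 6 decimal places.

10.108718

Leading term ∝ h^3; use weight 8 = 2^3.
Numerator 8 × A(h/2) − A(h) = 8 × 10.1085824455 − 10.1076344816 = 70.7610250824
Denominator 8 − 1 = 7.
So the Richardson estimate is 10.1087178689.
Correction |R − A(h/2)| = 1.354e-04; gap |A(h/2) − A(h)| = 9.480e-04.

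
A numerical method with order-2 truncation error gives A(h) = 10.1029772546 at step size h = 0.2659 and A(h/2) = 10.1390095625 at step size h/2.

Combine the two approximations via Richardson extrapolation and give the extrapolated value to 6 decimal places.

r = 2: numerator weight 4, denominator 3.
Weighted: 40.5560382500 − 10.1029772546 = 30.4530609954
Denominator 4 − 1 = 3.
Extrapolated: 30.4530609954 / 3 = 10.1510203318
Gap between inputs: 3.603e-02; correction applied: +0.0120107693.

10.151020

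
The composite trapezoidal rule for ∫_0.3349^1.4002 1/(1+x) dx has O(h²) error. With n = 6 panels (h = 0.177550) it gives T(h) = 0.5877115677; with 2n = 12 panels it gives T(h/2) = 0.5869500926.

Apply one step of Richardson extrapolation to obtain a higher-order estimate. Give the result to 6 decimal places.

0.586696

r = 2: numerator weight 4, denominator 3.
A(h/2) − A(h) = 0.5869500926 − 0.5877115677 = -0.0007614751
Correction (A(h/2) − A(h))/(4 − 1) = (-0.0007614751)/3 = -0.0002538250
R = A(h/2) + (A(h/2) − A(h))/3 = 0.5869500926 − 0.0002538250 = 0.5866962676
Correction |R − A(h/2)| = 2.538e-04; gap |A(h/2) − A(h)| = 7.615e-04.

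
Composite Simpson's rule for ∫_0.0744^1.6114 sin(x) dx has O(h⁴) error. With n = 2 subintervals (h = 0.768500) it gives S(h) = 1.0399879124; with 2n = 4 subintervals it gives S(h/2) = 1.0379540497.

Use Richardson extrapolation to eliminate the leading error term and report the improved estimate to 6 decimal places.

r = 4: numerator weight 16, denominator 15.
Numerator 16 × A(h/2) − A(h) = 16 × 1.0379540497 − 1.0399879124 = 15.5672768828
Denominator 16 − 1 = 15.
Extrapolated: 15.5672768828 / 15 = 1.0378184589
Gap between inputs: 2.034e-03; correction applied: −0.0001355908.

1.037818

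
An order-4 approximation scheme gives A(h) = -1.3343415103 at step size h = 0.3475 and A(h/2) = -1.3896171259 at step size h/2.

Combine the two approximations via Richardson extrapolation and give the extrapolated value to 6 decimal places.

Method order is 4; weight 2^4 = 16.
2^4·A(h/2) = -22.2338740144; minus A(h) gives -20.8995325041.
R = (-20.8995325041)/15 = -1.3933021669

-1.393302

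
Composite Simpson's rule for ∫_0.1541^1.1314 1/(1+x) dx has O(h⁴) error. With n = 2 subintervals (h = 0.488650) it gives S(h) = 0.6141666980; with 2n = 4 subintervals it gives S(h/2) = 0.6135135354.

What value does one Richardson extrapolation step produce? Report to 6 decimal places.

0.613470

Method order is 4; weight 2^4 = 16.
Numerator 16*A(h/2) − A(h) = 16*0.6135135354 − 0.6141666980 = 9.2020498684
(16*0.6135135354 − 0.6141666980)/(16 − 1) = 0.6134699912
Correction |R − A(h/2)| = 4.354e-05; gap |A(h/2) − A(h)| = 6.532e-04.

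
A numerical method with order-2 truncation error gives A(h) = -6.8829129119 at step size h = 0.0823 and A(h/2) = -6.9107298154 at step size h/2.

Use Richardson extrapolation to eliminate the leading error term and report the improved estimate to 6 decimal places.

The method has order 2: 2^2 = 4.
2^2·A(h/2) = -27.6429192616; minus A(h) gives -20.7600063497.
Divide by 2^2 − 1 = 3.
R = (-20.7600063497)/3 = -6.9200021166
Shift from A(h/2): −0.0092723012.

-6.920002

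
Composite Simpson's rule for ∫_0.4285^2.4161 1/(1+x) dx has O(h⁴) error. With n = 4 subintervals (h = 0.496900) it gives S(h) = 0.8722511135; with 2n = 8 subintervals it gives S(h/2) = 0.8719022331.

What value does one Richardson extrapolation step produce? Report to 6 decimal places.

With r = 4 the leading error scales as h^4, so the weight is 2^4 = 16.
2^4*A(h/2) = 13.9504357296; minus A(h) gives 13.0781846161.
(16*0.8719022331 − 0.8722511135)/(16 − 1) = 0.8718789744
Correction |R − A(h/2)| = 2.326e-05; gap |A(h/2) − A(h)| = 3.489e-04.

0.871879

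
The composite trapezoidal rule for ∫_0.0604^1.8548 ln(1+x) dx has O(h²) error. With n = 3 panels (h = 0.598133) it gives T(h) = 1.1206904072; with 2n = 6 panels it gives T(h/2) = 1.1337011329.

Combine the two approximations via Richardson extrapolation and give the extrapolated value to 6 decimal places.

1.138038

Leading term ∝ h^2; use weight 4 = 2^2.
Numerator 4×A(h/2) − A(h) = 4×1.1337011329 − 1.1206904072 = 3.4141141244
3.4141141244 ÷ 3 = 1.1380380415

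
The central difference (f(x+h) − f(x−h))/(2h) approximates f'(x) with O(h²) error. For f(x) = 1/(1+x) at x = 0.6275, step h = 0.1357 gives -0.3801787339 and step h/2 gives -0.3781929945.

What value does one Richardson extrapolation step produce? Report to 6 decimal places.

-0.377531

Leading term ∝ h^2; use weight 4 = 2^2.
Top: 4(-0.3781929945) − (-0.3801787339) = -1.1325932441
Denominator 4 − 1 = 3.
(4 × (-0.3781929945) − (-0.3801787339))/(4 − 1) = -0.3775310814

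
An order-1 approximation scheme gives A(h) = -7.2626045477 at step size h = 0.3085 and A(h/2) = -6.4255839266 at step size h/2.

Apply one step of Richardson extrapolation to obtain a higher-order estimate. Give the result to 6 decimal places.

-5.588563

r = 1, so 2^r = 2.
2·(-6.4255839266) − (-7.2626045477) = -5.5885633055
Divide by 2^1 − 1 = 1.
Result: -5.5885633055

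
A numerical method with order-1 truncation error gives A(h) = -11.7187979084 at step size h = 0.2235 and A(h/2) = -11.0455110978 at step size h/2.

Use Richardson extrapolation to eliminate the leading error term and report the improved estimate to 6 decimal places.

-10.372224

The method has order 1: 2^1 = 2.
2^1 × A(h/2) = -22.0910221956; minus A(h) gives -10.3722242872.
Denominator 2 − 1 = 1.
(2 × (-11.0455110978) − (-11.7187979084))/(2 − 1) = -10.3722242872
Correction |R − A(h/2)| = 6.733e-01; gap |A(h/2) − A(h)| = 6.733e-01.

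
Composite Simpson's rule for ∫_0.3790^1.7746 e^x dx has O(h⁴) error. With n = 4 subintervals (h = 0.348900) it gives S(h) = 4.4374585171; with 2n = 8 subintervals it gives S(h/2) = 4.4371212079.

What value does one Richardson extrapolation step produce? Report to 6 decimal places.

4.437099

With r = 4 the leading error scales as h^4, so the weight is 2^4 = 16.
16·4.4371212079 = 70.9939393264; subtract 4.4374585171 → 66.5564808093
(16·4.4371212079 − 4.4374585171)/(16 − 1) = 4.4370987206
Shift from A(h/2): −0.0000224873.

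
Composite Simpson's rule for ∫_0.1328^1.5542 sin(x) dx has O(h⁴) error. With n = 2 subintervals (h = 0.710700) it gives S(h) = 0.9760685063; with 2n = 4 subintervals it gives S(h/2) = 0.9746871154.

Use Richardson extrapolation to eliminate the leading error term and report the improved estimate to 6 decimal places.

0.974595

r = 4, so 2^r = 16.
2^4·A(h/2) = 15.5949938464; minus A(h) gives 14.6189253401.
Extrapolated: 14.6189253401 / 15 = 0.9745950227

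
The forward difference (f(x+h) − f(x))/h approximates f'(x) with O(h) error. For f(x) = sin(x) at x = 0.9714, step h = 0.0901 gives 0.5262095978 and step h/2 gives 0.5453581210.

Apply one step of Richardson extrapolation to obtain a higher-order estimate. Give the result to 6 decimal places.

0.564507

Leading term ∝ h^1; use weight 2 = 2^1.
2·0.5453581210 − 0.5262095978 = 0.5645066442
Denominator 2 − 1 = 1.
R = 0.5645066442/1 = 0.5645066442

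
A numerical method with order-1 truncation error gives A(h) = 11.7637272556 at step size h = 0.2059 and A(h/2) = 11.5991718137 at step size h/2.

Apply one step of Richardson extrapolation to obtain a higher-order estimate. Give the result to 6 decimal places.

Error is O(h^1); halving h shrinks it by 2^1 = 2.
2^1×A(h/2) = 23.1983436274; minus A(h) gives 11.4346163718.
(2×11.5991718137 − 11.7637272556)/(2 − 1) = 11.4346163718

11.434616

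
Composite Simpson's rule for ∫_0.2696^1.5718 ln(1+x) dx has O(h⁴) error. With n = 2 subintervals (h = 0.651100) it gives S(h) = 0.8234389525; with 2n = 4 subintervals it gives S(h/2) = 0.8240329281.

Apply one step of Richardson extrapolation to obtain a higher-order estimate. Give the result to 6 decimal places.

Error is O(h^4); halving h shrinks it by 2^4 = 16.
Numerator 16·A(h/2) − A(h) = 16·0.8240329281 − 0.8234389525 = 12.3610878971
Divide by 2^4 − 1 = 15.
Extrapolated: 12.3610878971 / 15 = 0.8240725265
Gap between inputs: 5.940e-04; correction applied: +0.0000395984.

0.824073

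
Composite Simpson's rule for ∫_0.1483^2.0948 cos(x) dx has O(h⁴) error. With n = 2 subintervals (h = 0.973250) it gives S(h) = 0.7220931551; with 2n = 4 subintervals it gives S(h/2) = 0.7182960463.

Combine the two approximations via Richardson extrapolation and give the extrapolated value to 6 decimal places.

r = 4: numerator weight 16, denominator 15.
Top: 16(0.7182960463) − (0.7220931551) = 10.7706435857
Divide by 2^4 − 1 = 15.
(16*0.7182960463 − 0.7220931551)/(16 − 1) = 0.7180429057
Shift from A(h/2): −0.0002531406.

0.718043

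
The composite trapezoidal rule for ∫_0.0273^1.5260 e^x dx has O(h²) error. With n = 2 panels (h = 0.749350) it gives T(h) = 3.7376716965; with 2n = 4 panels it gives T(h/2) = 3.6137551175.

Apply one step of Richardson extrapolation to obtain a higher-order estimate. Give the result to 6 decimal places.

With r = 2 the leading error scales as h^2, so the weight is 2^2 = 4.
4×3.6137551175 = 14.4550204700; subtract 3.7376716965 → 10.7173487735
R = 10.7173487735/3 = 3.5724495912

3.572450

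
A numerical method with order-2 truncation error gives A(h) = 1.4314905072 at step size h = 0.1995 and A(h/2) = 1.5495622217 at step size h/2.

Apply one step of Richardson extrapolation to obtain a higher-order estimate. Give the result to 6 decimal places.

Method order is 2; weight 2^2 = 4.
4 × 1.5495622217 = 6.1982488868; subtract 1.4314905072 → 4.7667583796
Denominator 4 − 1 = 3.
Result: 1.5889194599
Shift from A(h/2): +0.0393572382.

1.588919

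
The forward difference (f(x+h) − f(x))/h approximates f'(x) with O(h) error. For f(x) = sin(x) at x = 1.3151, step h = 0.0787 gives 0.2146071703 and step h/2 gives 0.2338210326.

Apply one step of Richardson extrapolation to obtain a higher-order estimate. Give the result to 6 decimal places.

With r = 1 the leading error scales as h^1, so the weight is 2^1 = 2.
2*0.2338210326 = 0.4676420652; subtract 0.2146071703 → 0.2530348949
(2*0.2338210326 − 0.2146071703)/(2 − 1) = 0.2530348949
Gap between inputs: 1.921e-02; correction applied: +0.0192138623.

0.253035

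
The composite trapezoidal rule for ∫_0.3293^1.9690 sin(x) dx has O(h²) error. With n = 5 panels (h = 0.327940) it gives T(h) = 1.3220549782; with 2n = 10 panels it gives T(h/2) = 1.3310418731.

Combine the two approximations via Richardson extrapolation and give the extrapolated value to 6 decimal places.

With r = 2 the leading error scales as h^2, so the weight is 2^2 = 4.
4*1.3310418731 = 5.3241674924; 5.3241674924 − 1.3220549782 = 4.0021125142
Divide by 2^2 − 1 = 3.
Extrapolated: 4.0021125142 / 3 = 1.3340375047

1.334038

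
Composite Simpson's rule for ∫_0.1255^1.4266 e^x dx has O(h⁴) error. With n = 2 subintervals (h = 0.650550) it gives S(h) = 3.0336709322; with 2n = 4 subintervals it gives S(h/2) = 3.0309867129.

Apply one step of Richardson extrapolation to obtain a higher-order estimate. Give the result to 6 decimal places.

3.030808

With r = 4 the leading error scales as h^4, so the weight is 2^4 = 16.
16×3.0309867129 − 3.0336709322 = 45.4621164742
Denominator 16 − 1 = 15.
45.4621164742 ÷ 15 = 3.0308077649
Gap between inputs: 2.684e-03; correction applied: −0.0001789480.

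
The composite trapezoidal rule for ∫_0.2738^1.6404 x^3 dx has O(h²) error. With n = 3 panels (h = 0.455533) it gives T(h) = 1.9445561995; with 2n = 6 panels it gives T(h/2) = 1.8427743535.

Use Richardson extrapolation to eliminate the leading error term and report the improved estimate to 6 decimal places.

1.808847

Order 2 gives 2^r = 4 and 2^r − 1 = 3.
2^2 × A(h/2) = 7.3710974140; minus A(h) gives 5.4265412145.
R = 5.4265412145/3 = 1.8088470715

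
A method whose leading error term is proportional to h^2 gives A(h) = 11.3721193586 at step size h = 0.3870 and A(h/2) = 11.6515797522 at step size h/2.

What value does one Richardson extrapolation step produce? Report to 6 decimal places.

Leading term ∝ h^2; use weight 4 = 2^2.
Top: 4(11.6515797522) − (11.3721193586) = 35.2341996502
Denominator 4 − 1 = 3.
(4×11.6515797522 − 11.3721193586)/(4 − 1) = 11.7447332167
Gap between inputs: 2.795e-01; correction applied: +0.0931534645.

11.744733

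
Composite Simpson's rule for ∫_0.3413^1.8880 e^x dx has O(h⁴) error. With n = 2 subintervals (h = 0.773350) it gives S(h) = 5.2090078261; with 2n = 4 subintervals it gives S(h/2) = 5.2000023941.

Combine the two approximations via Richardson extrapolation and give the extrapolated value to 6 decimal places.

Method order is 4; weight 2^4 = 16.
Top: 16(5.2000023941) − (5.2090078261) = 77.9910304795
Denominator 16 − 1 = 15.
R = 77.9910304795/15 = 5.1994020320
Gap between inputs: 9.005e-03; correction applied: −0.0006003621.

5.199402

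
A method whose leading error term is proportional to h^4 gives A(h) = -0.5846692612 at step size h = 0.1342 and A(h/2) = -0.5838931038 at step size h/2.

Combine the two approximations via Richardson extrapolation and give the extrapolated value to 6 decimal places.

r = 4, so 2^r = 16.
Top: 16(-0.5838931038) − (-0.5846692612) = -8.7576203996
Divide by 2^4 − 1 = 15.
(-8.7576203996) ÷ 15 = -0.5838413600
Correction |R − A(h/2)| = 5.174e-05; gap |A(h/2) − A(h)| = 7.762e-04.

-0.583841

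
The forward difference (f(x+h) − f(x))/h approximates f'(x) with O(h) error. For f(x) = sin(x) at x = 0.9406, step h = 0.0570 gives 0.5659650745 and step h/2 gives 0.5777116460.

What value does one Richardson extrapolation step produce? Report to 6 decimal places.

Leading term ∝ h^1; use weight 2 = 2^1.
2^1 × A(h/2) = 1.1554232920; minus A(h) gives 0.5894582175.
(2 × 0.5777116460 − 0.5659650745)/(2 − 1) = 0.5894582175

0.589458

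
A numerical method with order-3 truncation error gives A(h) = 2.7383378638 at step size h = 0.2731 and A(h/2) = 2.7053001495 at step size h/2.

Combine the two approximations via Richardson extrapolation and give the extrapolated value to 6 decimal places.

r = 3, so 2^r = 8.
8*2.7053001495 = 21.6424011960; subtract 2.7383378638 → 18.9040633322
Divide by 2^3 − 1 = 7.
So the Richardson estimate is 2.7005804760.
Shift from A(h/2): −0.0047196735.

2.700580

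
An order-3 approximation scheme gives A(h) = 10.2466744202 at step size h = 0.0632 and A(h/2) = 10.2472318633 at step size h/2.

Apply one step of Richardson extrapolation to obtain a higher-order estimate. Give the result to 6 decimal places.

10.247311

The method has order 3: 2^3 = 8.
8 × 10.2472318633 − 10.2466744202 = 71.7311804862
Divide by 2^3 − 1 = 7.
71.7311804862 ÷ 7 = 10.2473114980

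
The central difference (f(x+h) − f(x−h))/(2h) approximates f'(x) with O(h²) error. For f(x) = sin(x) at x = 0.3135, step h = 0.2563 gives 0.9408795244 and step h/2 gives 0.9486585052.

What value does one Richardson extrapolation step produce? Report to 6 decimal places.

Error is O(h^2); halving h shrinks it by 2^2 = 4.
Difference of the inputs: 0.9486585052 − 0.9408795244 = 0.0077789808
Divide by 2^2 − 1 = 3: 0.0077789808/3 = 0.0025929936
R = 0.9486585052 + 0.0025929936 = 0.9512514988

0.951251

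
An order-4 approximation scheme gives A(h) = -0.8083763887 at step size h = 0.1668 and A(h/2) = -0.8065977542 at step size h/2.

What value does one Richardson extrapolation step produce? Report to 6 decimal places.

Order 4 gives 2^r = 16 and 2^r − 1 = 15.
Top: 16(-0.8065977542) − (-0.8083763887) = -12.0971876785
(-12.0971876785) ÷ 15 = -0.8064791786
Shift from A(h/2): +0.0001185756.

-0.806479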